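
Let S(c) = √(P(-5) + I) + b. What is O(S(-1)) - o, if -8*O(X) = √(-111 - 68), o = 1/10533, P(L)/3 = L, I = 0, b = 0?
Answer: -1/10533 - I*√179/8 ≈ -9.494e-5 - 1.6724*I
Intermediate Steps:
P(L) = 3*L
S(c) = I*√15 (S(c) = √(3*(-5) + 0) + 0 = √(-15 + 0) + 0 = √(-15) + 0 = I*√15 + 0 = I*√15)
o = 1/10533 ≈ 9.4940e-5
O(X) = -I*√179/8 (O(X) = -√(-111 - 68)/8 = -I*√179/8)
O(S(-1)) - o = -I*√179/8 - 1*1/10533 = -I*√179/8 - 1/10533 = -1/10533 - I*√179/8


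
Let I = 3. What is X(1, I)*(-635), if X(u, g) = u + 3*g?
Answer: -6350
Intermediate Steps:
X(1, I)*(-635) = (1 + 3*3)*(-635) = (1 + 9)*(-635) = 10*(-635) = -6350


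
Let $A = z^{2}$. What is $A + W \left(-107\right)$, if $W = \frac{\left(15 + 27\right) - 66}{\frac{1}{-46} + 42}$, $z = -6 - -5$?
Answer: $\frac{120059}{1931} \approx 62.174$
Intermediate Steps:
$z = -1$ ($z = -6 + 5 = -1$)
$A = 1$ ($A = \left(-1\right)^{2} = 1$)
$W = - \frac{1104}{1931}$ ($W = \frac{42 - 66}{- \frac{1}{46} + 42} = - \frac{24}{\frac{1931}{46}} = \left(-24\right) \frac{46}{1931} = - \frac{1104}{1931} \approx -0.57172$)
$A + W \left(-107\right) = 1 - - \frac{118128}{1931} = 1 + \frac{118128}{1931} = \frac{120059}{1931}$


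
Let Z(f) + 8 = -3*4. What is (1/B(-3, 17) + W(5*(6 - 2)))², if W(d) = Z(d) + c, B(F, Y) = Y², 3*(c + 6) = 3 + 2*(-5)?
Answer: 603291844/751689 ≈ 802.58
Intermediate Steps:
Z(f) = -20 (Z(f) = -8 - 3*4 = -8 - 12 = -20)
c = -25/3 (c = -6 + (3 + 2*(-5))/3 = -6 + (3 - 10)/3 = -6 + (⅓)*(-7) = -6 - 7/3 = -25/3 ≈ -8.3333)
W(d) = -85/3 (W(d) = -20 - 25/3 = -85/3)
(1/B(-3, 17) + W(5*(6 - 2)))² = (1/(17²) - 85/3)² = (1/289 - 85/3)² = (-24562/867)² = 603291844/751689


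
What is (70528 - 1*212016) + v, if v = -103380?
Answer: -244868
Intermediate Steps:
(70528 - 1*212016) + v = (70528 - 1*212016) - 103380 = (70528 - 212016) - 103380 = -141488 - 103380 = -244868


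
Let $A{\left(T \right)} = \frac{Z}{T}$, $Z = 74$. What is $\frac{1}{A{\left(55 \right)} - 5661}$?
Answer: $- \frac{55}{311281} \approx -0.00017669$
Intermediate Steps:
$A{\left(T \right)} = \frac{74}{T}$
$\frac{1}{A{\left(55 \right)} - 5661} = \frac{1}{\frac{74}{55} - 5661} = \frac{1}{- \frac{311281}{55}} = - \frac{55}{311281}$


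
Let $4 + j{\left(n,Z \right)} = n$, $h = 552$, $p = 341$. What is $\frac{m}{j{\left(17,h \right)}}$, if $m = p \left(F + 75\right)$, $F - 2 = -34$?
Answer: $\frac{14663}{13} \approx 1127.9$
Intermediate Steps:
$j{\left(n,Z \right)} = -4 + n$
$F = -32$ ($F = 2 - 34 = -32$)
$m = 14663$ ($m = 341 \left(-32 + 75\right) = 341 \cdot 43 = 14663$)
$\frac{m}{j{\left(17,h \right)}} = \frac{14663}{-4 + 17} = \frac{14663}{13}$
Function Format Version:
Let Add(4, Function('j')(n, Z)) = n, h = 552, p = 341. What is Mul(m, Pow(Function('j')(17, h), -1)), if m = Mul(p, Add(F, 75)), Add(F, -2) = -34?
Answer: Rational(14663, 13) ≈ 1127.9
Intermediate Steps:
Function('j')(n, Z) = Add(-4, n)
F = -32 (F = Add(2, -34) = -32)
m = 14663 (m = Mul(341, Add(-32, 75)) = Mul(341, 43) = 14663)
Mul(m, Pow(Function('j')(17, h), -1)) = Mul(14663, Pow(Add(-4, 17), -1)) = Mul(14663, Pow(13, -1)) = Mul(14663, Rational(1, 13)) = Rational(14663, 13)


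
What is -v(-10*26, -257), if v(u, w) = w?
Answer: 257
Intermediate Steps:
-v(-10*26, -257) = -1*(-257) = 257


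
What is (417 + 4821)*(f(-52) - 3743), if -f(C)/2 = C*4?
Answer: -17426826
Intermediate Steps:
f(C) = -8*C (f(C) = -2*C*4 = -8*C)
(417 + 4821)*(f(-52) - 3743) = (417 + 4821)*(-8*(-52) - 3743) = 5238*(416 - 3743) = 5238*(-3327) = -17426826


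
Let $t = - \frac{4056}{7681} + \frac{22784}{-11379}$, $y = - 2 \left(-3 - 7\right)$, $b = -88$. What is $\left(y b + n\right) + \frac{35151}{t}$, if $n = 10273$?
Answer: $- \frac{1189560551285}{221157128} \approx -5378.8$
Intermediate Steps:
$y = 20$ ($y = - 2 \left(-3 - 7\right) = \left(-2\right) \left(-10\right) = 20$)
$t = - \frac{221157128}{87402099}$ ($t = \left(-4056\right) \frac{1}{7681} + 22784 \left(- \frac{1}{11379}\right) = - \frac{4056}{7681} - \frac{22784}{11379} = - \frac{221157128}{87402099} \approx -2.5303$)
$\left(y b + n\right) + \frac{35151}{t} = \left(20 \left(-88\right) + 10273\right) + \frac{35151}{- \frac{221157128}{87402099}} = \left(-1760 + 10273\right) + 35151 \left(- \frac{87402099}{221157128}\right) = 8513 - \frac{3072271181949}{221157128} = - \frac{1189560551285}{221157128}$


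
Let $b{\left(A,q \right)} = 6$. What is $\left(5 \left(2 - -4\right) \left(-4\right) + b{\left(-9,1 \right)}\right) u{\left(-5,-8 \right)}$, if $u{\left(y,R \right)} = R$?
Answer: $912$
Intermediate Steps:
$\left(5 \left(2 - -4\right) \left(-4\right) + b{\left(-9,1 \right)}\right) u{\left(-5,-8 \right)} = \left(5 \left(2 - -4\right) \left(-4\right) + 6\right) \left(-8\right) = \left(5 \left(2 + 4\right) \left(-4\right) + 6\right) \left(-8\right) = \left(5 \cdot 6 \left(-4\right) + 6\right) \left(-8\right) = \left(30 \left(-4\right) + 6\right) \left(-8\right) = \left(-120 + 6\right) \left(-8\right) = \left(-114\right) \left(-8\right) = 912$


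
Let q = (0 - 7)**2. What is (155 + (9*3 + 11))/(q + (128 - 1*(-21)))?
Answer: 193/198 ≈ 0.97475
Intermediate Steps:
q = 49 (q = (-7)**2 = 49)
(155 + (9*3 + 11))/(q + (128 - 1*(-21))) = (155 + (9*3 + 11))/(49 + (128 - 1*(-21))) = (155 + (27 + 11))/(49 + (128 + 21)) = (155 + 38)/(49 + 149) = 193/198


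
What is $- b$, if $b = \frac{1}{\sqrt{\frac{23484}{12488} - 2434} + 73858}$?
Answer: $- \frac{\sqrt{3122}}{73858 \sqrt{3122} + 41 i \sqrt{4517}} \approx -1.3539 \cdot 10^{-5} + 9.0406 \cdot 10^{-9} i$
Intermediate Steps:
$b = \frac{1}{73858 + \frac{41 i \sqrt{14102074}}{3122}}$ ($b = \frac{1}{\sqrt{23484 \cdot \frac{1}{12488} - 2434} + 73858} = \frac{1}{\sqrt{\frac{5871}{3122} - 2434} + 73858} = \frac{1}{\sqrt{- \frac{7593077}{3122}} + 73858} = \frac{1}{\frac{41 i \sqrt{14102074}}{3122} + 73858} = \frac{1}{73858 + \frac{41 i \sqrt{14102074}}{3122}} \approx 1.3539 \cdot 10^{-5} - 9.04 \cdot 10^{-9} i$)
$- b = - \frac{\sqrt{3122}}{73858 \sqrt{3122} + 41 i \sqrt{4517}}$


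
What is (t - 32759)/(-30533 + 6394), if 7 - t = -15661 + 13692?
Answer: 30783/24139 ≈ 1.2752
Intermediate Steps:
t = 1976 (t = 7 - (-15661 + 13692) = 7 - 1*(-1969) = 7 + 1969 = 1976)
(t - 32759)/(-30533 + 6394) = (1976 - 32759)/(-30533 + 6394) = -30783/(-24139) = -30783*(-1/24139) = 30783/24139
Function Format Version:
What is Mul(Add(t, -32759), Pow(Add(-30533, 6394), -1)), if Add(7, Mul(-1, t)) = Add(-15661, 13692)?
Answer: Rational(30783, 24139) ≈ 1.2752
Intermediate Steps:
t = 1976 (t = Add(7, Mul(-1, Add(-15661, 13692))) = Add(7, Mul(-1, -1969)) = Add(7, 1969) = 1976)
Mul(Add(t, -32759), Pow(Add(-30533, 6394), -1)) = Mul(Add(1976, -32759), Pow(Add(-30533, 6394), -1)) = Mul(-30783, Pow(-24139, -1)) = Mul(-30783, Rational(-1, 24139)) = Rational(30783, 24139)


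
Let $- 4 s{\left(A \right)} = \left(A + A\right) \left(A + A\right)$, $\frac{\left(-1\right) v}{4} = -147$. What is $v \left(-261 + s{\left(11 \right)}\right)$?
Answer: $-224616$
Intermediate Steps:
$v = 588$ ($v = \left(-4\right) \left(-147\right) = 588$)
$s{\left(A \right)} = - A^{2}$ ($s{\left(A \right)} = - \frac{\left(A + A\right) \left(A + A\right)}{4} = - \frac{2 A 2 A}{4} = - \frac{4 A^{2}}{4} = - A^{2}$)
$v \left(-261 + s{\left(11 \right)}\right) = 588 \left(-261 - 11^{2}\right) = 588 \left(-261 - 121\right) = 588 \left(-382\right) = -224616$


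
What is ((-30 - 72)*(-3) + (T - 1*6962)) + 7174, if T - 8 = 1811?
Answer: 2337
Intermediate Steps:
T = 1819 (T = 8 + 1811 = 1819)
((-30 - 72)*(-3) + (T - 1*6962)) + 7174 = ((-30 - 72)*(-3) + (1819 - 1*6962)) + 7174 = (-102*(-3) + (1819 - 6962)) + 7174 = (306 - 5143) + 7174 = -4837 + 7174 = 2337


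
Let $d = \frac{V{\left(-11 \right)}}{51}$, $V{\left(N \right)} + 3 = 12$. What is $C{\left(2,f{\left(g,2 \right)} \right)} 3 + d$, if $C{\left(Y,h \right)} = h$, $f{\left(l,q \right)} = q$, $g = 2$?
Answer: $\frac{105}{17} \approx 6.1765$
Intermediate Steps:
$V{\left(N \right)} = 9$ ($V{\left(N \right)} = -3 + 12 = 9$)
$d = \frac{3}{17}$ ($d = \frac{9}{51} = 9 \cdot \frac{1}{51} = \frac{3}{17} \approx 0.17647$)
$C{\left(2,f{\left(g,2 \right)} \right)} 3 + d = 2 \cdot 3 + \frac{3}{17} = 6 + \frac{3}{17} = \frac{105}{17}$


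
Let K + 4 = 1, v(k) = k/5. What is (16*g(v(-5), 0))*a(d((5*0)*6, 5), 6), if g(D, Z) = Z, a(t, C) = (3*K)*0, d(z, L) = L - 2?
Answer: 0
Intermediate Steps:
d(z, L) = -2 + L
v(k) = k/5 (v(k) = k*(1/5) = k/5)
K = -3 (K = -4 + 1 = -3)
a(t, C) = 0 (a(t, C) = (3*(-3))*0 = -9*0 = 0)
(16*g(v(-5), 0))*a(d((5*0)*6, 5), 6) = (16*0)*0 = 0*0 = 0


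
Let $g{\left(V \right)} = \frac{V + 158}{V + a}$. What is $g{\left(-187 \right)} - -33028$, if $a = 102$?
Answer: $\frac{2807409}{85} \approx 33028.0$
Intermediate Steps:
$g{\left(V \right)} = \frac{158 + V}{102 + V}$ ($g{\left(V \right)} = \frac{V + 158}{V + 102} = \frac{158 + V}{102 + V}$)
$g{\left(-187 \right)} - -33028 = \frac{158 - 187}{102 - 187} - -33028 = \frac{1}{-85} \left(-29\right) + 33028 = \left(- \frac{1}{85}\right) \left(-29\right) + 33028 = \frac{29}{85} + 33028 = \frac{2807409}{85}$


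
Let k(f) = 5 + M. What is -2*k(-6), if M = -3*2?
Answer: 2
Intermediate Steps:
M = -6
k(f) = -1 (k(f) = 5 - 6 = -1)
-2*k(-6) = -2*(-1) = 2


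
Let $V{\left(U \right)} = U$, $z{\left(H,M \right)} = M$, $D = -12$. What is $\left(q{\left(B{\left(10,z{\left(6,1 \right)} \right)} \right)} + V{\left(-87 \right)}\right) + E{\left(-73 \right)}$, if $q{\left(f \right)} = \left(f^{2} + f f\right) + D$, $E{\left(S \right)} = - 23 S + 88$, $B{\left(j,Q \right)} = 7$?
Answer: $1766$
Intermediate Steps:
$E{\left(S \right)} = 88 - 23 S$
$q{\left(f \right)} = -12 + 2 f^{2}$ ($q{\left(f \right)} = \left(f^{2} + f f\right) - 12 = \left(f^{2} + f^{2}\right) - 12 = 2 f^{2} - 12 = -12 + 2 f^{2}$)
$\left(q{\left(B{\left(10,z{\left(6,1 \right)} \right)} \right)} + V{\left(-87 \right)}\right) + E{\left(-73 \right)} = \left(\left(-12 + 2 \cdot 7^{2}\right) - 87\right) + \left(88 - -1679\right) = \left(\left(-12 + 2 \cdot 49\right) - 87\right) + \left(88 + 1679\right) = \left(\left(-12 + 98\right) - 87\right) + 1767 = \left(86 - 87\right) + 1767 = -1 + 1767 = 1766$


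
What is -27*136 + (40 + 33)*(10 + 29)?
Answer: -825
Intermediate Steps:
-27*136 + (40 + 33)*(10 + 29) = -3672 + 73*39 = -3672 + 2847 = -825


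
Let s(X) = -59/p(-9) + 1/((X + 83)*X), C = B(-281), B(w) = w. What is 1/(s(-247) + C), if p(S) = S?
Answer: -364572/100054751 ≈ -0.0036437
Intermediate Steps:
C = -281
s(X) = 59/9 + 1/(X*(83 + X)) (s(X) = -59/(-9) + 1/((X + 83)*X) = -59*(-1/9) + 1/((83 + X)*X) = 59/9 + 1/(X*(83 + X)))
1/(s(-247) + C) = 1/((1/9)*(9 + 59*(-247)**2 + 4897*(-247))/(-247*(83 - 247)) - 281) = 1/((1/9)*(-1/247)*(9 + 59*61009 - 1209559)/(-164) - 281) = 1/((1/9)*(-1/247)*(-1/164)*(9 + 3599531 - 1209559) - 281) = 1/((1/9)*(-1/247)*(-1/164)*2389981 - 281) = 1/(2389981/364572 - 281) = 1/(-100054751/364572) = -364572/100054751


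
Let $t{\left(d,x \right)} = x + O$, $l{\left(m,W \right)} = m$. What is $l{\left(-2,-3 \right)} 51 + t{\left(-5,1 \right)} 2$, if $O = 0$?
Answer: $-100$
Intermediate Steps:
$t{\left(d,x \right)} = x$ ($t{\left(d,x \right)} = x + 0 = x$)
$l{\left(-2,-3 \right)} 51 + t{\left(-5,1 \right)} 2 = \left(-2\right) 51 + 1 \cdot 2 = -102 + 2 = -100$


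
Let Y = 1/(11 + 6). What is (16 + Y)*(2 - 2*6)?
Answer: -2730/17 ≈ -160.59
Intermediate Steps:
Y = 1/17 ≈ 0.058824
(16 + Y)*(2 - 2*6) = (16 + 1/17)*(2 - 2*6) = 273*(2 - 12)/17 = (273/17)*(-10) = -2730/17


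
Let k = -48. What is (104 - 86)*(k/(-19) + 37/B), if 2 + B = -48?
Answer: 15273/475 ≈ 32.154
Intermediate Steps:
B = -50 (B = -2 - 48 = -50)
(104 - 86)*(k/(-19) + 37/B) = (104 - 86)*(-48/(-19) + 37/(-50)) = 18*(-48*(-1/19) + 37*(-1/50)) = 18*(48/19 - 37/50) = 18*(1697/950) = 15273/475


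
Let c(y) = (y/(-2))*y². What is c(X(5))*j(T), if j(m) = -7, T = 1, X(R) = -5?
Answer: -875/2 ≈ -437.50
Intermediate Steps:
c(y) = -y³/2 (c(y) = (y*(-½))*y² = (-y/2)*y² = -y³/2)
c(X(5))*j(T) = -½*(-5)³*(-7) = -½*(-125)*(-7) = (125/2)*(-7) = -875/2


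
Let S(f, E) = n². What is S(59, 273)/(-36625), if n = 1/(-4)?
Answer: -1/586000 ≈ -1.7065e-6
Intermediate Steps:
n = -¼ ≈ -0.25000
S(f, E) = 1/16 (S(f, E) = (-¼)² = 1/16)
S(59, 273)/(-36625) = (1/16)/(-36625) = (1/16)*(-1/36625) = -1/586000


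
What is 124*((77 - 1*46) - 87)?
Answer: -6944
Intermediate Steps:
124*((77 - 1*46) - 87) = 124*((77 - 46) - 87) = 124*(31 - 87) = 124*(-56) = -6944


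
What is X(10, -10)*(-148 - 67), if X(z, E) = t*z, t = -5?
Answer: 10750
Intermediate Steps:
X(z, E) = -5*z
X(10, -10)*(-148 - 67) = (-5*10)*(-148 - 67) = -50*(-215) = 10750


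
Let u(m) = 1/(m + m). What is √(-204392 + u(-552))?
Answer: I*√15569765061/276 ≈ 452.1*I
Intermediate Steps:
u(m) = 1/(2*m)
√(-204392 + u(-552)) = √(-204392 + (½)/(-552)) = √(-204392 + (½)*(-1/552)) = √(-204392 - 1/1104) = √(-225648769/1104) = I*√15569765061/276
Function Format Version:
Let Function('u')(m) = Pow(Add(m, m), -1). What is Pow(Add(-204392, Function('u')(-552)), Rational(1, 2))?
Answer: Mul(Rational(1, 276), I, Pow(15569765061, Rational(1, 2))) ≈ Mul(452.10, I)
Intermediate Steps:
Function('u')(m) = Mul(Rational(1, 2), Pow(m, -1)) (Function('u')(m) = Pow(Mul(2, m), -1) = Mul(Rational(1, 2), Pow(m, -1)))
Pow(Add(-204392, Function('u')(-552)), Rational(1, 2)) = Pow(Add(-204392, Mul(Rational(1, 2), Pow(-552, -1))), Rational(1, 2)) = Pow(Add(-204392, Mul(Rational(1, 2), Rational(-1, 552))), Rational(1, 2)) = Pow(Add(-204392, Rational(-1, 1104)), Rational(1, 2)) = Pow(Rational(-225648769, 1104), Rational(1, 2)) = Mul(Rational(1, 276), I, Pow(15569765061, Rational(1, 2)))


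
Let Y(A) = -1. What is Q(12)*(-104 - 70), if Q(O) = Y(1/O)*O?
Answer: 2088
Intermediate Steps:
Q(O) = -O
Q(12)*(-104 - 70) = (-1*12)*(-104 - 70) = -12*(-174) = 2088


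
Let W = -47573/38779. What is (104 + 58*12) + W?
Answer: 30975627/38779 ≈ 798.77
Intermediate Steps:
W = -47573/38779 (W = -47573*1/38779 = -47573/38779 ≈ -1.2268)
(104 + 58*12) + W = (104 + 58*12) - 47573/38779 = (104 + 696) - 47573/38779 = 800 - 47573/38779 = 30975627/38779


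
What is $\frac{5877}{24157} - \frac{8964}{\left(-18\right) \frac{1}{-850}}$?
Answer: $- \frac{10225652223}{24157} \approx -4.233 \cdot 10^{5}$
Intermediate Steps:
$\frac{5877}{24157} - \frac{8964}{\left(-18\right) \frac{1}{-850}} = 5877 \cdot \frac{1}{24157} - \frac{8964}{\left(-18\right) \left(- \frac{1}{850}\right)} = \frac{5877}{24157} - \frac{8964}{\frac{9}{425}} = \frac{5877}{24157} - 423300 = - \frac{10225652223}{24157}$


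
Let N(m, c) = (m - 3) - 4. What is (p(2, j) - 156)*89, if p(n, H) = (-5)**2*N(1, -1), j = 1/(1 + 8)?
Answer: -27234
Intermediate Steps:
N(m, c) = -7 + m (N(m, c) = (-3 + m) - 4 = -7 + m)
j = 1/9 ≈ 0.11111
p(n, H) = -150 (p(n, H) = (-5)**2*(-7 + 1) = 25*(-6) = -150)
(p(2, j) - 156)*89 = (-150 - 156)*89 = -306*89 = -27234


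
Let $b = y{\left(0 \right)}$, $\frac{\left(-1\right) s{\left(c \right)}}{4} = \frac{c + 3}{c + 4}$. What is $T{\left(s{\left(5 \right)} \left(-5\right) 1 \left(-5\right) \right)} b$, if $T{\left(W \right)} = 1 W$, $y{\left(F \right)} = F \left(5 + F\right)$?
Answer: $0$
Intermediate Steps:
$s{\left(c \right)} = - \frac{4 \left(3 + c\right)}{4 + c}$ ($s{\left(c \right)} = - 4 \frac{c + 3}{c + 4} = - 4 \frac{3 + c}{4 + c} = - \frac{4 \left(3 + c\right)}{4 + c}$)
$T{\left(W \right)} = W$
$b = 0$ ($b = 0 \left(5 + 0\right) = 0 \cdot 5 = 0$)
$T{\left(s{\left(5 \right)} \left(-5\right) 1 \left(-5\right) \right)} b = \frac{4 \left(-3 - 5\right)}{4 + 5} \left(-5\right) 1 \left(-5\right) 0 = \frac{4 \left(-3 - 5\right)}{9} \left(\left(-5\right) \left(-5\right)\right) 0 = 4 \cdot \frac{1}{9} \left(-8\right) 25 \cdot 0 = \left(- \frac{32}{9}\right) 25 \cdot 0 = \left(- \frac{800}{9}\right) 0 = 0$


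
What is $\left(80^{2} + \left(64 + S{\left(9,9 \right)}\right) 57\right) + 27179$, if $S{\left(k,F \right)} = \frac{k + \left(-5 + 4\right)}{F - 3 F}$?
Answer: $\frac{111605}{3} \approx 37202.0$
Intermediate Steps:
$S{\left(k,F \right)} = - \frac{-1 + k}{2 F}$ ($S{\left(k,F \right)} = \frac{k - 1}{\left(-2\right) F} = \left(-1 + k\right) \left(- \frac{1}{2 F}\right) = - \frac{-1 + k}{2 F}$)
$\left(80^{2} + \left(64 + S{\left(9,9 \right)}\right) 57\right) + 27179 = \left(80^{2} + \left(64 + \frac{1 - 9}{2 \cdot 9}\right) 57\right) + 27179 = \left(6400 + \left(64 + \frac{1}{2} \cdot \frac{1}{9} \left(1 - 9\right)\right) 57\right) + 27179 = \left(6400 + \left(64 + \frac{1}{2} \cdot \frac{1}{9} \left(-8\right)\right) 57\right) + 27179 = \left(6400 + \left(64 - \frac{4}{9}\right) 57\right) + 27179 = \left(6400 + \frac{572}{9} \cdot 57\right) + 27179 = \left(6400 + \frac{10868}{3}\right) + 27179 = \frac{30068}{3} + 27179 = \frac{111605}{3}$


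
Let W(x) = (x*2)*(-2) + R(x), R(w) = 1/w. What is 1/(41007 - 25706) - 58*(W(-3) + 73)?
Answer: -225414329/45903 ≈ -4910.7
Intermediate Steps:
W(x) = 1/x - 4*x (W(x) = (x*2)*(-2) + 1/x = (2*x)*(-2) + 1/x = -4*x + 1/x = 1/x - 4*x)
1/(41007 - 25706) - 58*(W(-3) + 73) = 1/(41007 - 25706) - 58*((1/(-3) - 4*(-3)) + 73) = 1/15301 - 58*((-⅓ + 12) + 73) = 1/15301 - 58*(35/3 + 73) = 1/15301 - 58*254/3 = 1/15301 - 14732/3 = -225414329/45903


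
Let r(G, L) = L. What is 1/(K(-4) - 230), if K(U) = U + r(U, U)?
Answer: -1/238 ≈ -0.0042017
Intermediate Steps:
K(U) = 2*U (K(U) = U + U = 2*U)
1/(K(-4) - 230) = 1/(2*(-4) - 230) = 1/(-8 - 230) = 1/(-238) = -1/238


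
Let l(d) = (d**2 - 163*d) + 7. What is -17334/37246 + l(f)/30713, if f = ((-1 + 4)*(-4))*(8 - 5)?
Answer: -132644038/571968199 ≈ -0.23191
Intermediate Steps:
f = -36 (f = (3*(-4))*3 = -12*3 = -36)
l(d) = 7 + d**2 - 163*d
-17334/37246 + l(f)/30713 = -17334/37246 + (7 + (-36)**2 - 163*(-36))/30713 = -17334*1/37246 + (7 + 1296 + 5868)*(1/30713) = -8667/18623 + 7171*(1/30713) = -8667/18623 + 7171/30713 = -132644038/571968199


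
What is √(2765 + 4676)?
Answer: √7441 ≈ 86.261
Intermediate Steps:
√(2765 + 4676) = √7441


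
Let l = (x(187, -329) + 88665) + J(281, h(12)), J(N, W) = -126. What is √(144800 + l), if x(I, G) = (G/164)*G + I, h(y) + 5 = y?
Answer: √1574666705/82 ≈ 483.93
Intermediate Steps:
h(y) = -5 + y
x(I, G) = I + G²/164 (x(I, G) = (G*(1/164))*G + I = (G/164)*G + I = G²/164 + I = I + G²/164)
l = 14659305/164 (l = ((187 + (1/164)*(-329)²) + 88665) - 126 = ((187 + (1/164)*108241) + 88665) - 126 = ((187 + 108241/164) + 88665) - 126 = (138909/164 + 88665) - 126 = 14679969/164 - 126 = 14659305/164 ≈ 89386.)
√(144800 + l) = √(144800 + 14659305/164) = √(38406505/164) = √1574666705/82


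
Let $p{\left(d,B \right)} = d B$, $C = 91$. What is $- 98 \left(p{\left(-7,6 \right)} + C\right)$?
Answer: $-4802$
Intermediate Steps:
$p{\left(d,B \right)} = B d$
$- 98 \left(p{\left(-7,6 \right)} + C\right) = - 98 \left(6 \left(-7\right) + 91\right) = - 98 \left(-42 + 91\right) = \left(-98\right) 49 = -4802$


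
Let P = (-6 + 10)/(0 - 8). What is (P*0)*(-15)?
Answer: 0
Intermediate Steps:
P = -½ (P = 4/(-8) = 4*(-⅛) = -½ ≈ -0.50000)
(P*0)*(-15) = -½*0*(-15) = 0*(-15) = 0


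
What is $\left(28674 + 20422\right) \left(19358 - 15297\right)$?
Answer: $199378856$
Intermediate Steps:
$\left(28674 + 20422\right) \left(19358 - 15297\right) = 49096 \cdot 4061 = 199378856$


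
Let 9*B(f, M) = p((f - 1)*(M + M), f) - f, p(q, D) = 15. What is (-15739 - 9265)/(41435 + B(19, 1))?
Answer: -32148/53273 ≈ -0.60346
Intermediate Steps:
B(f, M) = 5/3 - f/9 (B(f, M) = (15 - f)/9 = 5/3 - f/9)
(-15739 - 9265)/(41435 + B(19, 1)) = (-15739 - 9265)/(41435 + (5/3 - ⅑*19)) = -25004/(41435 + (5/3 - 19/9)) = -25004/(41435 - 4/9) = -25004/372911/9 = -25004*9/372911 = -32148/53273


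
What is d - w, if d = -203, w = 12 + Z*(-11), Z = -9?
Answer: -314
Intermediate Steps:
w = 111 (w = 12 - 9*(-11) = 12 + 99 = 111)
d - w = -203 - 1*111 = -203 - 111 = -314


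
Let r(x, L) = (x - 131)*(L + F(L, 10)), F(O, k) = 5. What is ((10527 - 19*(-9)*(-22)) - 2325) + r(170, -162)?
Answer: -1683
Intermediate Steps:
r(x, L) = (-131 + x)*(5 + L) (r(x, L) = (x - 131)*(L + 5) = (-131 + x)*(5 + L))
((10527 - 19*(-9)*(-22)) - 2325) + r(170, -162) = ((10527 - 19*(-9)*(-22)) - 2325) + (-655 - 131*(-162) + 5*170 - 162*170) = ((10527 + 171*(-22)) - 2325) + (-655 + 21222 + 850 - 27540) = ((10527 - 3762) - 2325) - 6123 = (6765 - 2325) - 6123 = 4440 - 6123 = -1683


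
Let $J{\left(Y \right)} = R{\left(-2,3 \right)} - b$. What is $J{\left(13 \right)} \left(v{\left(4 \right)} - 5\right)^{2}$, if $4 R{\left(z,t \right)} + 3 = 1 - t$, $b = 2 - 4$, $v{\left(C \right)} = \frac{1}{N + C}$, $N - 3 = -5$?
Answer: $\frac{243}{16} \approx 15.188$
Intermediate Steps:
$N = -2$ ($N = 3 - 5 = -2$)
$v{\left(C \right)} = \frac{1}{-2 + C}$
$b = -2$
$R{\left(z,t \right)} = - \frac{1}{2} - \frac{t}{4}$ ($R{\left(z,t \right)} = - \frac{3}{4} + \frac{1 - t}{4} = - \frac{3}{4} - \left(- \frac{1}{4} + \frac{t}{4}\right) = - \frac{1}{2} - \frac{t}{4}$)
$J{\left(Y \right)} = \frac{3}{4}$ ($J{\left(Y \right)} = \left(- \frac{1}{2} - \frac{3}{4}\right) - -2 = \left(- \frac{1}{2} - \frac{3}{4}\right) + 2 = - \frac{5}{4} + 2 = \frac{3}{4}$)
$J{\left(13 \right)} \left(v{\left(4 \right)} - 5\right)^{2} = \frac{3 \left(\frac{1}{-2 + 4} - 5\right)^{2}}{4} = \frac{3 \left(\frac{1}{2} - 5\right)^{2}}{4} = \frac{3 \left(- \frac{9}{2}\right)^{2}}{4} = \frac{3}{4} \cdot \frac{81}{4} = \frac{243}{16}$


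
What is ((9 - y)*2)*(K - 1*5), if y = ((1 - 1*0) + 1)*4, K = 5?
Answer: 0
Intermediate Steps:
y = 8 (y = ((1 + 0) + 1)*4 = (1 + 1)*4 = 2*4 = 8)
((9 - y)*2)*(K - 1*5) = ((9 - 1*8)*2)*(5 - 1*5) = ((9 - 8)*2)*(5 - 5) = (1*2)*0 = 2*0 = 0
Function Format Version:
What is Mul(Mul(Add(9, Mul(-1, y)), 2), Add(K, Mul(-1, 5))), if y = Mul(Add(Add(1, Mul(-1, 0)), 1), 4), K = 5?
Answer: 0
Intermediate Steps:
y = 8 (y = Mul(Add(Add(1, 0), 1), 4) = Mul(Add(1, 1), 4) = Mul(2, 4) = 8)
Mul(Mul(Add(9, Mul(-1, y)), 2), Add(K, Mul(-1, 5))) = Mul(Mul(Add(9, Mul(-1, 8)), 2), Add(5, Mul(-1, 5))) = Mul(Mul(Add(9, -8), 2), Add(5, -5)) = Mul(Mul(1, 2), 0) = Mul(2, 0) = 0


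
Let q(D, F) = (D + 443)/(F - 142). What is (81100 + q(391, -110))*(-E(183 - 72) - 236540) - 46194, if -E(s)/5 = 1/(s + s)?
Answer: -178859080187231/9324 ≈ -1.9183e+10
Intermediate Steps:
q(D, F) = (443 + D)/(-142 + F)
E(s) = -5/(2*s) (E(s) = -5/(s + s) = -5*1/(2*s) = -5/(2*s))
(81100 + q(391, -110))*(-E(183 - 72) - 236540) - 46194 = (81100 + (443 + 391)/(-142 - 110))*(-(-5)/(2*(183 - 72)) - 236540) - 46194 = (81100 + 834/(-252))*(-(-5)/(2*111) - 236540) - 46194 = (81100 - 1/252*834)*(-(-5)/(2*111) - 236540) - 46194 = (81100 - 139/42)*(-1*(-5/222) - 236540) - 46194 = 3406061*(5/222 - 236540)/42 - 46194 = (3406061/42)*(-52511875/222) - 46194 = -178858649474375/9324 - 46194 = -178859080187231/9324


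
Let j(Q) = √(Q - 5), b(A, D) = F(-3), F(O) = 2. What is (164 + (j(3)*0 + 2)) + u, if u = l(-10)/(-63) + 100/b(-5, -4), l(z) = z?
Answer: 13618/63 ≈ 216.16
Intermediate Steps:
b(A, D) = 2
u = 3160/63 (u = -10/(-63) + 100/2 = -10*(-1/63) + 100*(½) = 10/63 + 50 = 3160/63 ≈ 50.159)
j(Q) = √(-5 + Q)
(164 + (j(3)*0 + 2)) + u = (164 + (√(-5 + 3)*0 + 2)) + 3160/63 = (164 + (√(-2)*0 + 2)) + 3160/63 = (164 + ((I*√2)*0 + 2)) + 3160/63 = (164 + (0 + 2)) + 3160/63 = (164 + 2) + 3160/63 = 166 + 3160/63 = 13618/63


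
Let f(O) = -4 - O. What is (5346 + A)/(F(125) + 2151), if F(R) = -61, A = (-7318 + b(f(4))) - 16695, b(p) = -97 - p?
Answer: -9378/1045 ≈ -8.9742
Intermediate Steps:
A = -24102 (A = (-7318 + (-97 - (-4 - 1*4))) - 16695 = (-7318 + (-97 - (-4 - 4))) - 16695 = (-7318 + (-97 - 1*(-8))) - 16695 = (-7318 + (-97 + 8)) - 16695 = (-7318 - 89) - 16695 = -7407 - 16695 = -24102)
(5346 + A)/(F(125) + 2151) = (5346 - 24102)/(-61 + 2151) = -18756/2090 = -18756*1/2090 = -9378/1045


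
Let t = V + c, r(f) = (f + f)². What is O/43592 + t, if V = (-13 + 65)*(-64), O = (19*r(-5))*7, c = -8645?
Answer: -130478429/10898 ≈ -11973.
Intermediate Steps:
r(f) = 4*f² (r(f) = (2*f)² = 4*f²)
O = 13300 (O = (19*(4*(-5)²))*7 = (19*(4*25))*7 = (19*100)*7 = 1900*7 = 13300)
V = -3328 (V = 52*(-64) = -3328)
t = -11973 (t = -3328 - 8645 = -11973)
O/43592 + t = 13300/43592 - 11973 = 13300*(1/43592) - 11973 = 3325/10898 - 11973 = -130478429/10898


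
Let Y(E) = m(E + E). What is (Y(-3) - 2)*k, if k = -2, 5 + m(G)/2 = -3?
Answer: 36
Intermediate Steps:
m(G) = -16 (m(G) = -10 + 2*(-3) = -10 - 6 = -16)
Y(E) = -16
(Y(-3) - 2)*k = (-16 - 2)*(-2) = -18*(-2) = 36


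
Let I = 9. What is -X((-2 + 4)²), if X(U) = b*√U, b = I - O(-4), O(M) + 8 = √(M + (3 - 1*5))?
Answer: -34 + 2*I*√6 ≈ -34.0 + 4.899*I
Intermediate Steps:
O(M) = -8 + √(-2 + M) (O(M) = -8 + √(M + (3 - 1*5)) = -8 + √(M + (3 - 5)) = -8 + √(M - 2) = -8 + √(-2 + M))
b = 17 - I*√6 (b = 9 - (-8 + √(-2 - 4)) = 9 - (-8 + √(-6)) = 9 - (-8 + I*√6) = 9 + (8 - I*√6) = 17 - I*√6 ≈ 17.0 - 2.4495*I)
X(U) = √U*(17 - I*√6) (X(U) = (17 - I*√6)*√U = √U*(17 - I*√6))
-X((-2 + 4)²) = -√((-2 + 4)²)*(17 - I*√6) = -√(2²)*(17 - I*√6) = -√4*(17 - I*√6) = -2*(17 - I*√6) = -(34 - 2*I*√6) = -34 + 2*I*√6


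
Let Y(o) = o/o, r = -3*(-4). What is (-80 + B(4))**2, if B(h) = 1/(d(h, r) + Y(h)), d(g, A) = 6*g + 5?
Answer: 5755201/900 ≈ 6394.7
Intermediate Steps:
r = 12
d(g, A) = 5 + 6*g
Y(o) = 1
B(h) = 1/(6 + 6*h) (B(h) = 1/((5 + 6*h) + 1) = 1/(6 + 6*h))
(-80 + B(4))**2 = (-80 + 1/(6*(1 + 4)))**2 = (-80 + (1/6)/5)**2 = (-80 + (1/6)*(1/5))**2 = (-80 + 1/30)**2 = (-2399/30)**2 = 5755201/900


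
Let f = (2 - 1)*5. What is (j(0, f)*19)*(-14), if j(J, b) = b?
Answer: -1330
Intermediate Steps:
f = 5 (f = 1*5 = 5)
(j(0, f)*19)*(-14) = (5*19)*(-14) = 95*(-14) = -1330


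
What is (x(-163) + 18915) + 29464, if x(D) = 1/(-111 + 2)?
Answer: 5273310/109 ≈ 48379.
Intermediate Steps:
x(D) = -1/109 (x(D) = 1/(-109) = -1/109)
(x(-163) + 18915) + 29464 = (-1/109 + 18915) + 29464 = 2061734/109 + 29464 = 5273310/109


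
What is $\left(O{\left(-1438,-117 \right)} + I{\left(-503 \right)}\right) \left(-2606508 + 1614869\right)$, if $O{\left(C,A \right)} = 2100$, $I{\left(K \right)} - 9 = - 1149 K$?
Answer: $-575206151784$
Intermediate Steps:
$I{\left(K \right)} = 9 - 1149 K$
$\left(O{\left(-1438,-117 \right)} + I{\left(-503 \right)}\right) \left(-2606508 + 1614869\right) = \left(2100 + \left(9 - -577947\right)\right) \left(-2606508 + 1614869\right) = \left(2100 + \left(9 + 577947\right)\right) \left(-991639\right) = \left(2100 + 577956\right) \left(-991639\right) = 580056 \left(-991639\right) = -575206151784$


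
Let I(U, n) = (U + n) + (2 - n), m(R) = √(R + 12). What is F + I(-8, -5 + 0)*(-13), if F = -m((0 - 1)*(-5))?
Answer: 78 - √17 ≈ 73.877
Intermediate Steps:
m(R) = √(12 + R)
I(U, n) = 2 + U
F = -√17 (F = -√(12 + (0 - 1)*(-5)) = -√(12 - 1*(-5)) = -√(12 + 5) = -√17 ≈ -4.1231)
F + I(-8, -5 + 0)*(-13) = -√17 + (2 - 8)*(-13) = -√17 - 6*(-13) = -√17 + 78 = 78 - √17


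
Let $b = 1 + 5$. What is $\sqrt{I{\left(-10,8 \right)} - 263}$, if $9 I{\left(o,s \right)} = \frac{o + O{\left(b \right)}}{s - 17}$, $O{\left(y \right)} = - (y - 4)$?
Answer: $\frac{i \sqrt{21291}}{9} \approx 16.213 i$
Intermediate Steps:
$b = 6$
$O{\left(y \right)} = 4 - y$ ($O{\left(y \right)} = - (-4 + y) = 4 - y$)
$I{\left(o,s \right)} = \frac{-2 + o}{9 \left(-17 + s\right)}$ ($I{\left(o,s \right)} = \frac{\left(o + \left(4 - 6\right)\right) \frac{1}{s - 17}}{9} = \frac{\left(o + \left(4 - 6\right)\right) \frac{1}{-17 + s}}{9} = \frac{\left(o - 2\right) \frac{1}{-17 + s}}{9} = \frac{\left(-2 + o\right) \frac{1}{-17 + s}}{9} = \frac{\frac{1}{-17 + s} \left(-2 + o\right)}{9} = \frac{-2 + o}{9 \left(-17 + s\right)}$)
$\sqrt{I{\left(-10,8 \right)} - 263} = \sqrt{\frac{-2 - 10}{9 \left(-17 + 8\right)} - 263} = \sqrt{\frac{1}{9} \frac{1}{-9} \left(-12\right) - 263} = \sqrt{\frac{1}{9} \left(- \frac{1}{9}\right) \left(-12\right) - 263} = \sqrt{\frac{4}{27} - 263} = \sqrt{- \frac{7097}{27}} = \frac{i \sqrt{21291}}{9}$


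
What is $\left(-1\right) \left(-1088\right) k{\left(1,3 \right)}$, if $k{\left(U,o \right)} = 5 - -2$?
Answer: $7616$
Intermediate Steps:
$k{\left(U,o \right)} = 7$ ($k{\left(U,o \right)} = 5 + 2 = 7$)
$\left(-1\right) \left(-1088\right) k{\left(1,3 \right)} = \left(-1\right) \left(-1088\right) 7 = 1088 \cdot 7 = 7616$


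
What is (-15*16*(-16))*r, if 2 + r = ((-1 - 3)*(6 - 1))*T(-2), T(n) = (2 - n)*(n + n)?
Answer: 1221120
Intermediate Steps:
T(n) = 2*n*(2 - n) (T(n) = (2 - n)*(2*n) = 2*n*(2 - n))
r = 318 (r = -2 + ((-1 - 3)*(6 - 1))*(2*(-2)*(2 - 1*(-2))) = -2 + (-4*5)*(2*(-2)*(2 + 2)) = -2 - 40*(-2)*4 = -2 - 20*(-16) = -2 + 320 = 318)
(-15*16*(-16))*r = (-15*16*(-16))*318 = -240*(-16)*318 = 3840*318 = 1221120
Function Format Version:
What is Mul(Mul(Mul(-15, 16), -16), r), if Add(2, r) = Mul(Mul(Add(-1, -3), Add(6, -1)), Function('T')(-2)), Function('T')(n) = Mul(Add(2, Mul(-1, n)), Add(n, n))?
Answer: 1221120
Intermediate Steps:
Function('T')(n) = Mul(2, n, Add(2, Mul(-1, n))) (Function('T')(n) = Mul(Add(2, Mul(-1, n)), Mul(2, n)) = Mul(2, n, Add(2, Mul(-1, n))))
r = 318 (r = Add(-2, Mul(Mul(Add(-1, -3), Add(6, -1)), Mul(2, -2, Add(2, Mul(-1, -2))))) = Add(-2, Mul(Mul(-4, 5), Mul(2, -2, Add(2, 2)))) = Add(-2, Mul(-20, Mul(2, -2, 4))) = Add(-2, Mul(-20, -16)) = Add(-2, 320) = 318)
Mul(Mul(Mul(-15, 16), -16), r) = Mul(Mul(Mul(-15, 16), -16), 318) = Mul(Mul(-240, -16), 318) = Mul(3840, 318) = 1221120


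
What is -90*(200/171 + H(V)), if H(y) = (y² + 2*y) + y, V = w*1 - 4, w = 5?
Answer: -8840/19 ≈ -465.26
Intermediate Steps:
V = 1 (V = 5*1 - 4 = 5 - 4 = 1)
H(y) = y² + 3*y
-90*(200/171 + H(V)) = -90*(200/171 + 1*(3 + 1)) = -90*(200*(1/171) + 1*4) = -90*(200/171 + 4) = -90*884/171 = -8840/19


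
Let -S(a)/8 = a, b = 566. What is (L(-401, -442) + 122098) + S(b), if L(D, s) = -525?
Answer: 117045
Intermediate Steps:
S(a) = -8*a
(L(-401, -442) + 122098) + S(b) = (-525 + 122098) - 8*566 = 121573 - 4528 = 117045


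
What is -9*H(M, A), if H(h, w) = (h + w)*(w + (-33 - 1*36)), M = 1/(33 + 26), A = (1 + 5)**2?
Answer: 631125/59 ≈ 10697.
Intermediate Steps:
A = 36 (A = 6**2 = 36)
M = 1/59 ≈ 0.016949
H(h, w) = (-69 + w)*(h + w) (H(h, w) = (h + w)*(w + (-33 - 36)) = (h + w)*(w - 69) = (h + w)*(-69 + w) = (-69 + w)*(h + w))
-9*H(M, A) = -9*(36**2 - 69*1/59 - 69*36 + (1/59)*36) = -9*(1296 - 69/59 - 2484 + 36/59) = -9*(-70125/59) = 631125/59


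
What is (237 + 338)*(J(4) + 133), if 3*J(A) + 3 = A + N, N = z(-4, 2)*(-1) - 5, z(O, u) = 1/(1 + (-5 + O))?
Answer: 1817575/24 ≈ 75732.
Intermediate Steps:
z(O, u) = 1/(-4 + O)
N = -39/8 (N = -1/(-4 - 4) - 5 = -1/(-8) - 5 = -⅛*(-1) - 5 = ⅛ - 5 = -39/8 ≈ -4.8750)
J(A) = -21/8 + A/3 (J(A) = -1 + (A - 39/8)/3 = -1 + (-39/8 + A)/3 = -1 + (-13/8 + A/3) = -21/8 + A/3)
(237 + 338)*(J(4) + 133) = (237 + 338)*((-21/8 + (⅓)*4) + 133) = 575*((-21/8 + 4/3) + 133) = 575*(-31/24 + 133) = 575*(3161/24) = 1817575/24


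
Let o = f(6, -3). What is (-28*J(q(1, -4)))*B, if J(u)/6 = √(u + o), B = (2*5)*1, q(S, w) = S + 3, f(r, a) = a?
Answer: -1680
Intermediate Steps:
o = -3
q(S, w) = 3 + S
B = 10 (B = 10*1 = 10)
J(u) = 6*√(-3 + u) (J(u) = 6*√(u - 3) = 6*√(-3 + u))
(-28*J(q(1, -4)))*B = -168*√(-3 + (3 + 1))*10 = -168*√(-3 + 4)*10 = -168*√1*10 = -168*10 = -1680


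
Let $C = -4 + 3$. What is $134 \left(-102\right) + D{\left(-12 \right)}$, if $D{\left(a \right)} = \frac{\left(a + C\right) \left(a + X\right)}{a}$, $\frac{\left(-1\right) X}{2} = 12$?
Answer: $-13707$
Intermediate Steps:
$C = -1$
$X = -24$ ($X = \left(-2\right) 12 = -24$)
$D{\left(a \right)} = \frac{\left(-1 + a\right) \left(-24 + a\right)}{a}$ ($D{\left(a \right)} = \frac{\left(a - 1\right) \left(a - 24\right)}{a} = \frac{\left(-1 + a\right) \left(-24 + a\right)}{a}$)
$134 \left(-102\right) + D{\left(-12 \right)} = 134 \left(-102\right) - \left(37 + 2\right) = -13668 - 39 = -13707$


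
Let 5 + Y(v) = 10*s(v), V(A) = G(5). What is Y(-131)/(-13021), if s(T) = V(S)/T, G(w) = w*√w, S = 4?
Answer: 5/13021 + 50*√5/1705751 ≈ 0.00044954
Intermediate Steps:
G(w) = w^(3/2)
V(A) = 5*√5 (V(A) = 5^(3/2) = 5*√5)
s(T) = 5*√5/T (s(T) = (5*√5)/T = 5*√5/T)
Y(v) = -5 + 50*√5/v (Y(v) = -5 + 10*(5*√5/v) = -5 + 50*√5/v)
Y(-131)/(-13021) = (-5 + 50*√5/(-131))/(-13021) = (-5 + 50*√5*(-1/131))*(-1/13021) = (-5 - 50*√5/131)*(-1/13021) = 5/13021 + 50*√5/1705751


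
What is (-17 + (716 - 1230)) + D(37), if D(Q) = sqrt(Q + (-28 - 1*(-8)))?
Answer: -531 + sqrt(17) ≈ -526.88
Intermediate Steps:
D(Q) = sqrt(-20 + Q) (D(Q) = sqrt(Q + (-28 + 8)) = sqrt(Q - 20) = sqrt(-20 + Q))
(-17 + (716 - 1230)) + D(37) = (-17 + (716 - 1230)) + sqrt(-20 + 37) = (-17 - 514) + sqrt(17) = -531 + sqrt(17)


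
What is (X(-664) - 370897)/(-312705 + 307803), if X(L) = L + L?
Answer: 124075/1634 ≈ 75.933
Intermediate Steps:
X(L) = 2*L
(X(-664) - 370897)/(-312705 + 307803) = (2*(-664) - 370897)/(-312705 + 307803) = (-1328 - 370897)/(-4902) = -372225*(-1/4902) = 124075/1634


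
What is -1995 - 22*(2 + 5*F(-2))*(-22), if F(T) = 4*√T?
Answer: -1027 + 9680*I*√2 ≈ -1027.0 + 13690.0*I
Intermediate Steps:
-1995 - 22*(2 + 5*F(-2))*(-22) = -1995 - 22*(2 + 5*(4*√(-2)))*(-22) = -1995 - 22*(2 + 5*(4*(I*√2)))*(-22) = -1995 - 22*(2 + 5*(4*I*√2))*(-22) = -1995 - 22*(2 + 20*I*√2)*(-22) = -1995 + (-44 - 440*I*√2)*(-22) = -1995 + (968 + 9680*I*√2) = -1027 + 9680*I*√2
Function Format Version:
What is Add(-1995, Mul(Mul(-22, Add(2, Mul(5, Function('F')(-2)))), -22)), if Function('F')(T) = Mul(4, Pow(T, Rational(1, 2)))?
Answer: Add(-1027, Mul(9680, I, Pow(2, Rational(1, 2)))) ≈ Add(-1027.0, Mul(13690., I))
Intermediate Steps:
Add(-1995, Mul(Mul(-22, Add(2, Mul(5, Function('F')(-2)))), -22)) = Add(-1995, Mul(Mul(-22, Add(2, Mul(5, Mul(4, Pow(-2, Rational(1, 2)))))), -22)) = Add(-1995, Mul(Mul(-22, Add(2, Mul(5, Mul(4, Mul(I, Pow(2, Rational(1, 2))))))), -22)) = Add(-1995, Mul(Mul(-22, Add(2, Mul(5, Mul(4, I, Pow(2, Rational(1, 2)))))), -22)) = Add(-1995, Mul(Mul(-22, Add(2, Mul(20, I, Pow(2, Rational(1, 2))))), -22)) = Add(-1995, Mul(Add(-44, Mul(-440, I, Pow(2, Rational(1, 2)))), -22)) = Add(-1995, Add(968, Mul(9680, I, Pow(2, Rational(1, 2))))) = Add(-1027, Mul(9680, I, Pow(2, Rational(1, 2))))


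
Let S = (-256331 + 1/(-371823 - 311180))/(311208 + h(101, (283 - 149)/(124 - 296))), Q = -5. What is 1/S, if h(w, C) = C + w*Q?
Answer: -18250107214173/15056436411484 ≈ -1.2121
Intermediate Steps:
h(w, C) = C - 5*w (h(w, C) = C + w*(-5) = C - 5*w)
S = -15056436411484/18250107214173 (S = (-256331 + 1/(-371823 - 311180))/(311208 + ((283 - 149)/(124 - 296) - 5*101)) = (-256331 + 1/(-683003))/(311208 + (134/(-172) - 505)) = (-256331 - 1/683003)/(311208 + (134*(-1/172) - 505)) = -175074841994/(683003*(311208 + (-67/86 - 505))) = -175074841994/(683003*(311208 - 43497/86)) = -175074841994/(683003*26720391/86) = -175074841994/683003*86/26720391 = -15056436411484/18250107214173 ≈ -0.82501)
1/S = 1/(-15056436411484/18250107214173) = -18250107214173/15056436411484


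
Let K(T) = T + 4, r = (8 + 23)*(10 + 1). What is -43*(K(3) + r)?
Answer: -14964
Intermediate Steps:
r = 341 (r = 31*11 = 341)
K(T) = 4 + T
-43*(K(3) + r) = -43*((4 + 3) + 341) = -43*(7 + 341) = -43*348 = -14964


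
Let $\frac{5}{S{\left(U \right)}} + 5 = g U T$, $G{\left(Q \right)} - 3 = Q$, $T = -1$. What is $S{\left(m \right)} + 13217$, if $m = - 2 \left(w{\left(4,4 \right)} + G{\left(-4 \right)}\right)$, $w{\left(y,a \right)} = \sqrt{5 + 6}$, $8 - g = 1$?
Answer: $\frac{4744922}{359} + \frac{14 \sqrt{11}}{359} \approx 13217.0$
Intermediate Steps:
$g = 7$ ($g = 8 - 1 = 7$)
$w{\left(y,a \right)} = \sqrt{11}$
$G{\left(Q \right)} = 3 + Q$
$m = 2 - 2 \sqrt{11}$ ($m = - 2 \left(\sqrt{11} + \left(3 - 4\right)\right) = - 2 \left(\sqrt{11} - 1\right) = - 2 \left(-1 + \sqrt{11}\right) = 2 - 2 \sqrt{11} \approx -4.6332$)
$S{\left(U \right)} = \frac{5}{-5 - 7 U}$ ($S{\left(U \right)} = \frac{5}{-5 + 7 U \left(-1\right)} = \frac{5}{-5 - 7 U}$)
$S{\left(m \right)} + 13217 = - \frac{5}{5 + 7 \left(2 - 2 \sqrt{11}\right)} + 13217 = - \frac{5}{5 + \left(14 - 14 \sqrt{11}\right)} + 13217 = - \frac{5}{19 - 14 \sqrt{11}} + 13217 = 13217 - \frac{5}{19 - 14 \sqrt{11}}$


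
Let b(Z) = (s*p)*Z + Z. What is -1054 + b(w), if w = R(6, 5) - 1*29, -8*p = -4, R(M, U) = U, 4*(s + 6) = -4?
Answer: -994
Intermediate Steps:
s = -7 (s = -6 + (¼)*(-4) = -6 - 1 = -7)
p = ½ (p = -⅛*(-4) = ½ ≈ 0.50000)
w = -24 (w = 5 - 1*29 = 5 - 29 = -24)
b(Z) = -5*Z/2 (b(Z) = (-7*½)*Z + Z = -7*Z/2 + Z = -5*Z/2)
-1054 + b(w) = -1054 - 5/2*(-24) = -1054 + 60 = -994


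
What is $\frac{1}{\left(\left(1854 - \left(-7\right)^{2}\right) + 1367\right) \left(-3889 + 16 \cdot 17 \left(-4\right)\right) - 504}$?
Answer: $- \frac{1}{15787548} \approx -6.3341 \cdot 10^{-8}$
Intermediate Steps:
$\frac{1}{\left(\left(1854 - \left(-7\right)^{2}\right) + 1367\right) \left(-3889 + 16 \cdot 17 \left(-4\right)\right) - 504} = \frac{1}{\left(\left(1854 - 49\right) + 1367\right) \left(-3889 + 272 \left(-4\right)\right) - 504} = \frac{1}{\left(\left(1854 - 49\right) + 1367\right) \left(-3889 - 1088\right) - 504} = \frac{1}{\left(1805 + 1367\right) \left(-4977\right) - 504} = \frac{1}{3172 \left(-4977\right) - 504} = \frac{1}{-15787044 - 504} = \frac{1}{-15787548} = - \frac{1}{15787548}$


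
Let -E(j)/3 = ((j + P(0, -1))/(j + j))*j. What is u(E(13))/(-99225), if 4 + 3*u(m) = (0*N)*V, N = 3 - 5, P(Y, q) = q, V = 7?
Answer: 4/297675 ≈ 1.3437e-5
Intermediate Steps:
N = -2
E(j) = 3/2 - 3*j/2 (E(j) = -3*(j - 1)/(j + j)*j = -3*(-1 + j)/((2*j))*j = -3*(-1 + j)*(1/(2*j))*j = -3*(-1 + j)/(2*j)*j = -3*(-½ + j/2) = 3/2 - 3*j/2)
u(m) = -4/3 (u(m) = -4/3 + ((0*(-2))*7)/3 = -4/3 + (0*7)/3 = -4/3 + (⅓)*0 = -4/3 + 0 = -4/3)
u(E(13))/(-99225) = -4/3/(-99225) = -4/3*(-1/99225) = 4/297675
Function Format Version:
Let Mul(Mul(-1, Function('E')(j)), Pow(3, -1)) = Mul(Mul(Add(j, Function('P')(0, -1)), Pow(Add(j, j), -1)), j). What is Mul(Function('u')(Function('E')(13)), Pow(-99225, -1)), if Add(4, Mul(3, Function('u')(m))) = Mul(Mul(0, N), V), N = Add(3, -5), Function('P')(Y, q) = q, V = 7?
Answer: Rational(4, 297675) ≈ 1.3437e-5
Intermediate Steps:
N = -2
Function('E')(j) = Add(Rational(3, 2), Mul(Rational(-3, 2), j)) (Function('E')(j) = Mul(-3, Mul(Mul(Add(j, -1), Pow(Add(j, j), -1)), j)) = Mul(-3, Mul(Mul(Add(-1, j), Pow(Mul(2, j), -1)), j)) = Mul(-3, Mul(Mul(Add(-1, j), Mul(Rational(1, 2), Pow(j, -1))), j)) = Mul(-3, Mul(Mul(Rational(1, 2), Pow(j, -1), Add(-1, j)), j)) = Mul(-3, Add(Rational(-1, 2), Mul(Rational(1, 2), j))) = Add(Rational(3, 2), Mul(Rational(-3, 2), j)))
Function('u')(m) = Rational(-4, 3) (Function('u')(m) = Add(Rational(-4, 3), Mul(Rational(1, 3), Mul(Mul(0, -2), 7))) = Add(Rational(-4, 3), Mul(Rational(1, 3), Mul(0, 7))) = Add(Rational(-4, 3), Mul(Rational(1, 3), 0)) = Add(Rational(-4, 3), 0) = Rational(-4, 3))
Mul(Function('u')(Function('E')(13)), Pow(-99225, -1)) = Mul(Rational(-4, 3), Pow(-99225, -1)) = Mul(Rational(-4, 3), Rational(-1, 99225)) = Rational(4, 297675)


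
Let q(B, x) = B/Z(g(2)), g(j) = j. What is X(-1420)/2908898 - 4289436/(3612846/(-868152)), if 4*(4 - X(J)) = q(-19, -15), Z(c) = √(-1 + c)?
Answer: 7221596125727832439/7006267002472 ≈ 1.0307e+6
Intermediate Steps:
q(B, x) = B (q(B, x) = B/(√(-1 + 2)) = B/(√1) = B/1 = B*1 = B)
X(J) = 35/4 (X(J) = 4 - ¼*(-19) = 4 + 19/4 = 35/4)
X(-1420)/2908898 - 4289436/(3612846/(-868152)) = (35/4)/2908898 - 4289436/(3612846/(-868152)) = (35/4)*(1/2908898) - 4289436/(3612846*(-1/868152)) = 35/11635592 - 4289436/(-602141/144692) = 35/11635592 - 4289436*(-144692/602141) = 35/11635592 + 620647073712/602141 = 7221596125727832439/7006267002472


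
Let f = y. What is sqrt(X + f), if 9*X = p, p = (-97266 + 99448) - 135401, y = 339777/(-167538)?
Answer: I*sqrt(415537107668830)/167538 ≈ 121.67*I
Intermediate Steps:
y = -113259/55846 (y = 339777*(-1/167538) = -113259/55846 ≈ -2.0281)
f = -113259/55846 ≈ -2.0281
p = -133219 (p = 2182 - 135401 = -133219)
X = -133219/9 (X = (1/9)*(-133219) = -133219/9 ≈ -14802.)
sqrt(X + f) = sqrt(-133219/9 - 113259/55846) = sqrt(-7440767605/502614) = I*sqrt(415537107668830)/167538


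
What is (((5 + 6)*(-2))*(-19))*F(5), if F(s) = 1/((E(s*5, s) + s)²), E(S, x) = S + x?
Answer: 418/1225 ≈ 0.34122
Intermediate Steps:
F(s) = 1/(49*s²) (F(s) = 1/(((s*5 + s) + s)²) = 1/(((5*s + s) + s)²) = 1/((6*s + s)²) = 1/((7*s)²) = 1/(49*s²))
(((5 + 6)*(-2))*(-19))*F(5) = (((5 + 6)*(-2))*(-19))*((1/49)/5²) = ((11*(-2))*(-19))*((1/49)*(1/25)) = -22*(-19)*(1/1225) = 418*(1/1225) = 418/1225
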